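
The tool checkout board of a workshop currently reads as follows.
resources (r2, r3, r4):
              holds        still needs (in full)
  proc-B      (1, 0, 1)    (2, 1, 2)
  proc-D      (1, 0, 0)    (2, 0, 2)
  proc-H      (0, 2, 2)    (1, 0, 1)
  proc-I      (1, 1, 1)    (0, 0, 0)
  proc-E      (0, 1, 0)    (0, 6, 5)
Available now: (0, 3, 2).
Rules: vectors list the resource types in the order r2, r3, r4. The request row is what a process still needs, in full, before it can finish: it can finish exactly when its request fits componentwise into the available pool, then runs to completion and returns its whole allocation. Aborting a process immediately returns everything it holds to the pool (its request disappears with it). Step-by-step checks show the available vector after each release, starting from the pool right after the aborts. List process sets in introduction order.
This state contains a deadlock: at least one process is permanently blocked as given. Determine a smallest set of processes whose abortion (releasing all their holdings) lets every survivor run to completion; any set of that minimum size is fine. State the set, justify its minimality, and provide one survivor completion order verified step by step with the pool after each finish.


Minimum abort set: proc-B.
Key observation: before aborting proc-B, proc-D was permanently blocked — no order could ever run it; afterwards it completes at step 4.
Why nothing smaller works: aborting no one leaves the state deadlocked as given.
Survivors finish in the order: proc-H, proc-I, proc-E, proc-D. Check, step by step (pool after the aborts first):
  pool = (1, 3, 3)
  run proc-H (needs (1, 0, 1), free (1, 3, 3)); after release of (0, 2, 2) the pool is (1, 5, 5)
  run proc-I (needs (0, 0, 0), free (1, 5, 5)); after release of (1, 1, 1) the pool is (2, 6, 6)
  run proc-E (needs (0, 6, 5), free (2, 6, 6)); after release of (0, 1, 0) the pool is (2, 7, 6)
  run proc-D (needs (2, 0, 2), free (2, 7, 6)); after release of (1, 0, 0) the pool is (3, 7, 6)


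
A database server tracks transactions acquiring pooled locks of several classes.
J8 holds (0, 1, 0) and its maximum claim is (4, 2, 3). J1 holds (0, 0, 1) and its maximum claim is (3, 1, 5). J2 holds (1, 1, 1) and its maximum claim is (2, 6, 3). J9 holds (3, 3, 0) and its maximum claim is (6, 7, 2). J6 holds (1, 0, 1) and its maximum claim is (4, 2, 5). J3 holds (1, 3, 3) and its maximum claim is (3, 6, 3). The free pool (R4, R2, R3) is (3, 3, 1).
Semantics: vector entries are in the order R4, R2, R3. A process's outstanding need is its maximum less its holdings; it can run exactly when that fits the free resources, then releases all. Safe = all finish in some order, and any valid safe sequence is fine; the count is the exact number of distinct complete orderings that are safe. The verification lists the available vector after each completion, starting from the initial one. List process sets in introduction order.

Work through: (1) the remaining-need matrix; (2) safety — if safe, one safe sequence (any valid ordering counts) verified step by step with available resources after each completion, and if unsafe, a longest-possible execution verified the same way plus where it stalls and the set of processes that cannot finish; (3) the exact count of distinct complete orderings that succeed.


(1) Remaining need (order R4, R2, R3):
  J8: (4, 1, 3)
  J1: (3, 1, 4)
  J2: (1, 5, 2)
  J9: (3, 4, 2)
  J6: (3, 2, 4)
  J3: (2, 3, 0)
(2) SAFE. One safe sequence: J3, J2, J8, J6, J9, J1.
Key observation: J3 marks the first exact bind of the order: its need (2, 3, 0) fits the free (3, 3, 1) with zero slack on a requested resource.
Walking it through:
  pool = (3, 3, 1)
  J3 needs (2, 3, 0) <= (3, 3, 1) -> finishes; pool += (1, 3, 3) = (4, 6, 4)
  J2 needs (1, 5, 2) <= (4, 6, 4) -> finishes; pool += (1, 1, 1) = (5, 7, 5)
  J8 needs (4, 1, 3) <= (5, 7, 5) -> finishes; pool += (0, 1, 0) = (5, 8, 5)
  J6 needs (3, 2, 4) <= (5, 8, 5) -> finishes; pool += (1, 0, 1) = (6, 8, 6)
  J9 needs (3, 4, 2) <= (6, 8, 6) -> finishes; pool += (3, 3, 0) = (9, 11, 6)
  J1 needs (3, 1, 4) <= (9, 11, 6) -> finishes; pool += (0, 0, 1) = (9, 11, 7)
(3) Exactly 120 of the possible complete orderings are safe sequences.


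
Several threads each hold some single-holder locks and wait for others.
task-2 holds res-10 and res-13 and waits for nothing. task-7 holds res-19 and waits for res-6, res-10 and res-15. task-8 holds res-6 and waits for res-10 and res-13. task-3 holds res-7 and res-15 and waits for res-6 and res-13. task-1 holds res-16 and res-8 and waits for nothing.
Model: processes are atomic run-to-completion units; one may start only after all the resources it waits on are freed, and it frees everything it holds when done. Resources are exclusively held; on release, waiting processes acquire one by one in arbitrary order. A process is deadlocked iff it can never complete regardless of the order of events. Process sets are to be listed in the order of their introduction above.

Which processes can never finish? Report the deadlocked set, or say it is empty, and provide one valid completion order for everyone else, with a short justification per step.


The deadlocked set is empty.
Key observation: no waiting chain loops back on itself — every chain ends at a process that waits on nothing, so everyone eventually runs.
One completion order for the rest: task-1, task-2, task-8, task-3, task-7.
Check, step by step:
  task-1: no waits; runs immediately, freeing res-16 and res-8
  task-2: no waits; runs immediately, freeing res-10 and res-13
  task-8: everything it awaited (res-10 and res-13) is free; runs, freeing res-6
  task-3: everything it awaited (res-6 and res-13) is free; runs, freeing res-7 and res-15
  task-7: everything it awaited (res-6, res-10 and res-15) is free; runs, freeing res-19


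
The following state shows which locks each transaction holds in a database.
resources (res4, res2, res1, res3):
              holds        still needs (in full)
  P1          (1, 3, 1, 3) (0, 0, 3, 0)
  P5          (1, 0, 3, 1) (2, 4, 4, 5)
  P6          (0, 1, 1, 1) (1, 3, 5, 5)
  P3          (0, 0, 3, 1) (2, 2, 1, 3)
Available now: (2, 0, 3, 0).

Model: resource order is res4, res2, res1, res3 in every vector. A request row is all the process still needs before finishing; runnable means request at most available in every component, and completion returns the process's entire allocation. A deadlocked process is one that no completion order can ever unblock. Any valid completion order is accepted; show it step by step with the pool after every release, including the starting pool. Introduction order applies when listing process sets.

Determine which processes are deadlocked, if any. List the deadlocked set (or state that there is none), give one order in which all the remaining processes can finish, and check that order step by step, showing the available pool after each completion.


Deadlocked: P5 and P6.
Key observation: once P1, P3 finish, the pool peaks at (3, 3, 7, 4) — and every remaining process still needs more res3 than that.
One completion order for the rest: P1, P3. Step-by-step check:
  pool = (2, 0, 3, 0)
  P1 needs (0, 0, 3, 0) <= (2, 0, 3, 0) -> finishes; pool += (1, 3, 1, 3) = (3, 3, 4, 3)
  P3 needs (2, 2, 1, 3) <= (3, 3, 4, 3) -> finishes; pool += (0, 0, 3, 1) = (3, 3, 7, 4)
None of the blocked processes ever fits:
  P5 cannot run: need (2, 4, 4, 5) vs free (3, 3, 7, 4) (insufficient res2 and res3)
  P6 cannot run: need (1, 3, 5, 5) vs free (3, 3, 7, 4) (insufficient res3)


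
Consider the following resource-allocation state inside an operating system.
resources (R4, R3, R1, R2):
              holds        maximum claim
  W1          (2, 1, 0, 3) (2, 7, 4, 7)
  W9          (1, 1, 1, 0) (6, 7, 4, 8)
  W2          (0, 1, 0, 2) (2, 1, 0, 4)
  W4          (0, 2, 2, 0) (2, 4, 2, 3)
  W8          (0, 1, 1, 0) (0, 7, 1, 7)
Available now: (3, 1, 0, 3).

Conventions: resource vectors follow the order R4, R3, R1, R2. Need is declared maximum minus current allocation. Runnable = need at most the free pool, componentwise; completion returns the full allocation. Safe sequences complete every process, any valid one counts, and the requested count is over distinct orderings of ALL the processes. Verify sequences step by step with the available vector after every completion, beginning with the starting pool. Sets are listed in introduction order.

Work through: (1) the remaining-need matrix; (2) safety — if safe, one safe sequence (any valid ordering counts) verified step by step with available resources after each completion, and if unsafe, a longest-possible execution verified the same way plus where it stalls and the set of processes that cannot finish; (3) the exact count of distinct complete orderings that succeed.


(1) Remaining need (order R4, R3, R1, R2):
  W1: (0, 6, 4, 4)
  W9: (5, 6, 3, 8)
  W2: (2, 0, 0, 2)
  W4: (2, 2, 0, 3)
  W8: (0, 6, 0, 7)
(2) The state is UNSAFE.
Key observation: once W2, W4 finish, the pool peaks at (3, 4, 2, 5) — and every remaining process still needs more R3 than that.
A maximal execution: W2, W4 — then nothing else fits. Walking it through:
  pool = (3, 1, 0, 3)
  W2 needs (2, 0, 0, 2) <= (3, 1, 0, 3) -> finishes; pool += (0, 1, 0, 2) = (3, 2, 0, 5)
  W4 needs (2, 2, 0, 3) <= (3, 2, 0, 5) -> finishes; pool += (0, 2, 2, 0) = (3, 4, 2, 5)
  W1 cannot run: need (0, 6, 4, 4) vs free (3, 4, 2, 5) (insufficient R3 and R1)
  W9 cannot run: need (5, 6, 3, 8) vs free (3, 4, 2, 5) (insufficient R4, R3, R1 and R2)
  W8 cannot run: need (0, 6, 0, 7) vs free (3, 4, 2, 5) (insufficient R3 and R2)
Permanently blocked: W1, W9 and W8.
(3) Exactly 0 of the possible complete orderings are safe sequences.


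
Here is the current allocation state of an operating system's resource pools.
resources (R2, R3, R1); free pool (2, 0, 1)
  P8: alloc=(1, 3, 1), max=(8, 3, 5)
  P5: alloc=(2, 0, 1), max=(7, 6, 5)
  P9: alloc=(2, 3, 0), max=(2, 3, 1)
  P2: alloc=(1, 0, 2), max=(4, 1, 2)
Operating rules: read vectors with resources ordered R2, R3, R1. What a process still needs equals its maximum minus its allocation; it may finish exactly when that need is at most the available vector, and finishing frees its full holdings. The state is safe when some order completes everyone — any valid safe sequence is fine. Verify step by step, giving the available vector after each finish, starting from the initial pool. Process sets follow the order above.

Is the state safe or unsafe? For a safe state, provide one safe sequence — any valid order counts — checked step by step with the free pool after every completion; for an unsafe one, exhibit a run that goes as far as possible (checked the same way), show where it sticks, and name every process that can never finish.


UNSAFE — no complete ordering exists.
Key observation: the pool after P9, P2 is (5, 3, 3); every surviving request exceeds it in R1, so progress ends there.
Going as far as possible: P9, P2; after that, nothing fits. Check, step by step:
  pool = (2, 0, 1)
  P9 needs (0, 0, 1) <= (2, 0, 1) -> finishes; pool += (2, 3, 0) = (4, 3, 1)
  P2 needs (3, 1, 0) <= (4, 3, 1) -> finishes; pool += (1, 0, 2) = (5, 3, 3)
  P8 still needs (7, 0, 4) but only (5, 3, 3) is free — short on R2 and R1
  P5 still needs (5, 6, 4) but only (5, 3, 3) is free — short on R3 and R1
Never able to finish: P8 and P5.


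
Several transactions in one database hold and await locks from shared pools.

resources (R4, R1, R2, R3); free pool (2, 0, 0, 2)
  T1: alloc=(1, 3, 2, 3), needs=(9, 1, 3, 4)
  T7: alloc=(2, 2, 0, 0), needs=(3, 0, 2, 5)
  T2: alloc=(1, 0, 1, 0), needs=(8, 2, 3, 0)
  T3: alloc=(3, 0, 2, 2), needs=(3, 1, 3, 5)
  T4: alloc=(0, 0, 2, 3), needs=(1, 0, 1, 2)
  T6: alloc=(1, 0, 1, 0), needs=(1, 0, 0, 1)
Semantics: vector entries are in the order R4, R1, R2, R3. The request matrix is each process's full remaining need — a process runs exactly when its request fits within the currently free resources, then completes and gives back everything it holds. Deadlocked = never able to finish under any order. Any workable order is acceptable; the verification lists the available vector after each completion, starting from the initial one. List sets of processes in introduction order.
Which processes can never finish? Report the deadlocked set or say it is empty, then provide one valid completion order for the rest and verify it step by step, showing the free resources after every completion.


Nothing here is deadlocked.
Key observation: T6 fits the free pool immediately, and its release cascades until everyone finishes.
A valid finishing order for the others: T6, T4, T7, T3, T2, T1. Step-by-step check:
  pool = (2, 0, 0, 2)
  T6: need (1, 0, 0, 1) fits (2, 0, 0, 2); releases (1, 0, 1, 0), pool now (3, 0, 1, 2)
  T4: need (1, 0, 1, 2) fits (3, 0, 1, 2); releases (0, 0, 2, 3), pool now (3, 0, 3, 5)
  T7: need (3, 0, 2, 5) fits (3, 0, 3, 5); releases (2, 2, 0, 0), pool now (5, 2, 3, 5)
  T3: need (3, 1, 3, 5) fits (5, 2, 3, 5); releases (3, 0, 2, 2), pool now (8, 2, 5, 7)
  T2: need (8, 2, 3, 0) fits (8, 2, 5, 7); releases (1, 0, 1, 0), pool now (9, 2, 6, 7)
  T1: need (9, 1, 3, 4) fits (9, 2, 6, 7); releases (1, 3, 2, 3), pool now (10, 5, 8, 10)


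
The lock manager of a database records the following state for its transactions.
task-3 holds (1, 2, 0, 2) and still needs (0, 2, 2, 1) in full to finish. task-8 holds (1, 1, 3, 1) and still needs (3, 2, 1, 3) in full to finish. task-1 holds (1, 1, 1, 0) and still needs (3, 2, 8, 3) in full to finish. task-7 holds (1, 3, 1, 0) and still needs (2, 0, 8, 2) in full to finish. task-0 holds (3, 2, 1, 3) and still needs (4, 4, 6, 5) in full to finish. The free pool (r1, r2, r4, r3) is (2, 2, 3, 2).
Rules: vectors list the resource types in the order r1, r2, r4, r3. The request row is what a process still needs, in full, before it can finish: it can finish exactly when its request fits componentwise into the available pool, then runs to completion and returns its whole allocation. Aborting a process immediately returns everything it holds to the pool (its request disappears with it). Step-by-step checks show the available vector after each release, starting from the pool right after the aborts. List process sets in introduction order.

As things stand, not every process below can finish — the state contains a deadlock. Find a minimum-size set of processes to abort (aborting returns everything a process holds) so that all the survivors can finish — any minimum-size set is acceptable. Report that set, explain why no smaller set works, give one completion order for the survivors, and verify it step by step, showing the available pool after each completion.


Minimum abort set: task-7.
Key observation: the returned (1, 3, 1, 0) from task-7 is what brings task-1 — unrunnable before, under any order — into play at step 4.
Minimality: the empty abort set fails — the state is deadlocked as it stands.
One survivor order: task-3, task-8, task-0, task-1. Verifying each step (post-abort pool first):
  pool = (3, 5, 4, 2)
  task-3 needs (0, 2, 2, 1) <= (3, 5, 4, 2) -> finishes; pool += (1, 2, 0, 2) = (4, 7, 4, 4)
  task-8 needs (3, 2, 1, 3) <= (4, 7, 4, 4) -> finishes; pool += (1, 1, 3, 1) = (5, 8, 7, 5)
  task-0 needs (4, 4, 6, 5) <= (5, 8, 7, 5) -> finishes; pool += (3, 2, 1, 3) = (8, 10, 8, 8)
  task-1 needs (3, 2, 8, 3) <= (8, 10, 8, 8) -> finishes; pool += (1, 1, 1, 0) = (9, 11, 9, 8)


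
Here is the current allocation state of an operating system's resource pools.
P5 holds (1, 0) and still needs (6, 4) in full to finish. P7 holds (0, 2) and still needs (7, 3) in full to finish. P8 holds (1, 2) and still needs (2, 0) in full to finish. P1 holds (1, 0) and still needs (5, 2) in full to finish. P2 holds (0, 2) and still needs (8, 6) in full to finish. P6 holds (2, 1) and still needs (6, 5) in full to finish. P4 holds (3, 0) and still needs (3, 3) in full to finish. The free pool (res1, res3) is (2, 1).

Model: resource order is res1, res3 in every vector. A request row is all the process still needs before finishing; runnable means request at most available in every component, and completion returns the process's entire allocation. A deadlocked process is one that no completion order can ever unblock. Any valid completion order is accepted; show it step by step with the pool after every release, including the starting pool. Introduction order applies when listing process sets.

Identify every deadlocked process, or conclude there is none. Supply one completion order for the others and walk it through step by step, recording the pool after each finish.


Nothing here is deadlocked.
Key observation: no deadlock: P8 fits now, and the freed resources carry the rest through.
One completion order for the rest: P8, P4, P1, P7, P6, P2, P5. Verifying each step:
  pool = (2, 1)
  P8: need (2, 0) fits (2, 1); releases (1, 2), pool now (3, 3)
  P4: need (3, 3) fits (3, 3); releases (3, 0), pool now (6, 3)
  P1: need (5, 2) fits (6, 3); releases (1, 0), pool now (7, 3)
  P7: need (7, 3) fits (7, 3); releases (0, 2), pool now (7, 5)
  P6: need (6, 5) fits (7, 5); releases (2, 1), pool now (9, 6)
  P2: need (8, 6) fits (9, 6); releases (0, 2), pool now (9, 8)
  P5: need (6, 4) fits (9, 8); releases (1, 0), pool now (10, 8)


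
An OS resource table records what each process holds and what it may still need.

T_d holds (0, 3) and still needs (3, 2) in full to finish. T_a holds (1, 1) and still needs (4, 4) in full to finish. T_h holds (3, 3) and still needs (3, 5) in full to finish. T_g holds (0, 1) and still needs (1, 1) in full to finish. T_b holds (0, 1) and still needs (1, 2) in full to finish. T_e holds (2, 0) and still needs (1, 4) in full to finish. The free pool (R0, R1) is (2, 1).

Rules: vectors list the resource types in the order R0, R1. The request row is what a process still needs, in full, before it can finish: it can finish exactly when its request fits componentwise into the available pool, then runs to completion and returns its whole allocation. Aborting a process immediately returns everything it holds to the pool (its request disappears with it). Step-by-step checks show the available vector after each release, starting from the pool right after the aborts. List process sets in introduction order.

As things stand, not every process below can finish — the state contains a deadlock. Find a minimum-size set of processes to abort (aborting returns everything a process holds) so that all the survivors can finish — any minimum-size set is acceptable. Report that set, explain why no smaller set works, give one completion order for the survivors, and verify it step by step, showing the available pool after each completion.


Abort T_a.
Key observation: aborting T_a returns (1, 1), and T_d — hopeless before — runs at step 1 with the returned capacity in the pool.
Minimality: the empty abort set fails — the state is deadlocked as it stands.
Survivors finish in the order: T_d, T_g, T_h, T_b, T_e. Walking it through (pool after the aborts first):
  pool = (3, 2)
  T_d: need (3, 2) fits (3, 2); releases (0, 3), pool now (3, 5)
  T_g: need (1, 1) fits (3, 5); releases (0, 1), pool now (3, 6)
  T_h: need (3, 5) fits (3, 6); releases (3, 3), pool now (6, 9)
  T_b: need (1, 2) fits (6, 9); releases (0, 1), pool now (6, 10)
  T_e: need (1, 4) fits (6, 10); releases (2, 0), pool now (8, 10)


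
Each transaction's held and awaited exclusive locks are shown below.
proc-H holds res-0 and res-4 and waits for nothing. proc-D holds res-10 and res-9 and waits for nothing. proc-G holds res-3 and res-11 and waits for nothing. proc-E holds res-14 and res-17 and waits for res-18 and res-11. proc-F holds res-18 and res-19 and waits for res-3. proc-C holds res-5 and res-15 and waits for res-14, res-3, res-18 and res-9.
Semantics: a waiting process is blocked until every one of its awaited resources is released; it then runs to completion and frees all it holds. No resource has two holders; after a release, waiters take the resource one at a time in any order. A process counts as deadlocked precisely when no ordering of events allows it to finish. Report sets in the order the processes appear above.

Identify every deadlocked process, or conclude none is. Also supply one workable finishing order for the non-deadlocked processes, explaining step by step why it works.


The deadlocked set is empty.
Key observation: the wait graph is acyclic; completion cascades from the unblocked processes through everyone else.
A valid finishing order for the others: proc-D, proc-H, proc-G, proc-F, proc-E, proc-C.
Check, step by step:
  proc-D: no waits; runs immediately, freeing res-10 and res-9
  proc-H: no waits; runs immediately, freeing res-0 and res-4
  proc-G: no waits; runs immediately, freeing res-3 and res-11
  run proc-F (all its waits — res-3 — are resolved); releases res-18 and res-19
  run proc-E (all its waits — res-18 and res-11 — are resolved); releases res-14 and res-17
  run proc-C (all its waits — res-14, res-3, res-18 and res-9 — are resolved); releases res-5 and res-15


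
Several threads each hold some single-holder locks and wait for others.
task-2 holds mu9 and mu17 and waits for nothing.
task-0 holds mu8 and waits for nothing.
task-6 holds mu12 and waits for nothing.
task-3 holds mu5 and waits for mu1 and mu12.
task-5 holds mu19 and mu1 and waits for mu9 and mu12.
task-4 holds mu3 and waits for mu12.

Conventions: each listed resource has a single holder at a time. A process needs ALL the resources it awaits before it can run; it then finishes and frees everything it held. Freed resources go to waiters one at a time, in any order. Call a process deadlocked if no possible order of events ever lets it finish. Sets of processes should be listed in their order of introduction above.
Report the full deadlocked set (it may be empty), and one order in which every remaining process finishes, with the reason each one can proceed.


The deadlocked set is empty.
Key observation: the waits form no ring: some process can always run, and its releases unblock the others one by one.
One completion order for the rest: task-6, task-2, task-0, task-5, task-4, task-3.
Step-by-step check:
  run task-6 (it waits on nothing); releases mu12
  run task-2 (it waits on nothing); releases mu9 and mu17
  run task-0 (it waits on nothing); releases mu8
  run task-5 (all its waits — mu9 and mu12 — are resolved); releases mu19 and mu1
  run task-4 (all its waits — mu12 — are resolved); releases mu3
  run task-3 (all its waits — mu1 and mu12 — are resolved); releases mu5


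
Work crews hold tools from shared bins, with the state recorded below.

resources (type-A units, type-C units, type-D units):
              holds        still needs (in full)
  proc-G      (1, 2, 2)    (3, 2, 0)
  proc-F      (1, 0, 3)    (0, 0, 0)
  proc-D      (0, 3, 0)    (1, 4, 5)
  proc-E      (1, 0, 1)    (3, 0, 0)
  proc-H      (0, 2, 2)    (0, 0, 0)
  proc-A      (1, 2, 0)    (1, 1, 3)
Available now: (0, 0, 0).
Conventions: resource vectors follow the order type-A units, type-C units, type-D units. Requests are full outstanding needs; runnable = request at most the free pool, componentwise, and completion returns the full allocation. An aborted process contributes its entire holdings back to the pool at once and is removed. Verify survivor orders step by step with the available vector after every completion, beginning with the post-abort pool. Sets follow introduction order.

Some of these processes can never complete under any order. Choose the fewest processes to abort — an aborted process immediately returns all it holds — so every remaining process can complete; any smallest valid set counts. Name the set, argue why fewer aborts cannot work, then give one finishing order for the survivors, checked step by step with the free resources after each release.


Minimum abort set: proc-E.
Key observation: proc-G had no path to completion before; after the abort of proc-E ((1, 0, 1) returned), step 5 is where it fits.
Minimality: the empty abort set fails — the state is deadlocked as it stands.
The survivors complete as proc-F, proc-H, proc-A, proc-D, proc-G. Step-by-step check (starting from the post-abort pool):
  pool = (1, 0, 1)
  proc-F: need (0, 0, 0) fits (1, 0, 1); releases (1, 0, 3), pool now (2, 0, 4)
  proc-H: need (0, 0, 0) fits (2, 0, 4); releases (0, 2, 2), pool now (2, 2, 6)
  proc-A: need (1, 1, 3) fits (2, 2, 6); releases (1, 2, 0), pool now (3, 4, 6)
  proc-D: need (1, 4, 5) fits (3, 4, 6); releases (0, 3, 0), pool now (3, 7, 6)
  proc-G: need (3, 2, 0) fits (3, 7, 6); releases (1, 2, 2), pool now (4, 9, 8)


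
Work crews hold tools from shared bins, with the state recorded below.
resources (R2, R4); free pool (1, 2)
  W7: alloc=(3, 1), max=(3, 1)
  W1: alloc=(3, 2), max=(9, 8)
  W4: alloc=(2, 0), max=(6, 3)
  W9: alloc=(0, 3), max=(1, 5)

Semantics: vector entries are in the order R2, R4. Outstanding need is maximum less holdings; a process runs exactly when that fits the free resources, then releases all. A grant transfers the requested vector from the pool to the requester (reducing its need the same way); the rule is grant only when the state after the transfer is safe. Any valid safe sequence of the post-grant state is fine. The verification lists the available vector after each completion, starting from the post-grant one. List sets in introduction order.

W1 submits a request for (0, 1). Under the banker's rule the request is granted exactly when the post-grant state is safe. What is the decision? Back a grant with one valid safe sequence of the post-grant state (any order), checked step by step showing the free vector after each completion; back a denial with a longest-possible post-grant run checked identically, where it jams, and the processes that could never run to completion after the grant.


GRANT. The post-grant state is safe; one safe sequence: W7, W9, W4, W1.
Key observation: the transfer keeps a workable pool ((1, 1)); W7 starts the safe sequence.
Verifying the post-grant state step by step:
  pool = (1, 1)
  W7: need (0, 0) fits (1, 1); releases (3, 1), pool now (4, 2)
  W9: need (1, 2) fits (4, 2); releases (0, 3), pool now (4, 5)
  W4: need (4, 3) fits (4, 5); releases (2, 0), pool now (6, 5)
  W1: need (6, 5) fits (6, 5); releases (3, 3), pool now (9, 8)


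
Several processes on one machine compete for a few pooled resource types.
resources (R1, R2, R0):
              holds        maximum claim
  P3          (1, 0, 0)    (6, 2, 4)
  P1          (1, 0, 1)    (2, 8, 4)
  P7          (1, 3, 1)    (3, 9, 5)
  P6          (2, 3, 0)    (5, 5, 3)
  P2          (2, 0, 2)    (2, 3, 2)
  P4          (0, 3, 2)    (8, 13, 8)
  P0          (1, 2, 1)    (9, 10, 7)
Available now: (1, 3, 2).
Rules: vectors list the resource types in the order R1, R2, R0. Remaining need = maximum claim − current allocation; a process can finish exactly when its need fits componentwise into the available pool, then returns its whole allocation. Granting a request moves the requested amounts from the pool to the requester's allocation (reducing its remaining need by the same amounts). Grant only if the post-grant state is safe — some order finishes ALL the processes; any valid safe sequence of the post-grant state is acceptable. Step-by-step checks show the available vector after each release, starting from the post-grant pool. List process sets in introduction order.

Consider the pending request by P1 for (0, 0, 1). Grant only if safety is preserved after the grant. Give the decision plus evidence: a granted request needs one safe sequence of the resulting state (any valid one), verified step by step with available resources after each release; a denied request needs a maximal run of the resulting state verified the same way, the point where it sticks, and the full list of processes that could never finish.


DENY — the pretend-granted state is unsafe.
Key observation: after P2, P6 the pool peaks at (5, 6, 3), and each blocked process is short somewhere: P3 on R0; P1 on R2; P7 on R0; P4 on R1, R2, R0; P0 on R1, R2, R0.
On the post-grant state, P2, P6 is a maximal run — nothing extends it. Check, step by step:
  pool = (1, 3, 1)
  run P2 (needs (0, 3, 0), free (1, 3, 1)); after release of (2, 0, 2) the pool is (3, 3, 3)
  run P6 (needs (3, 2, 3), free (3, 3, 3)); after release of (2, 3, 0) the pool is (5, 6, 3)
  P3 cannot run: need (5, 2, 4) vs free (5, 6, 3) (insufficient R0)
  P1 cannot run: need (1, 8, 2) vs free (5, 6, 3) (insufficient R2)
  P7 cannot run: need (2, 6, 4) vs free (5, 6, 3) (insufficient R0)
  P4 cannot run: need (8, 10, 6) vs free (5, 6, 3) (insufficient R1, R2 and R0)
  P0 cannot run: need (8, 8, 6) vs free (5, 6, 3) (insufficient R1, R2 and R0)
Had the request been granted, P3, P1, P7, P4 and P0 could never finish.


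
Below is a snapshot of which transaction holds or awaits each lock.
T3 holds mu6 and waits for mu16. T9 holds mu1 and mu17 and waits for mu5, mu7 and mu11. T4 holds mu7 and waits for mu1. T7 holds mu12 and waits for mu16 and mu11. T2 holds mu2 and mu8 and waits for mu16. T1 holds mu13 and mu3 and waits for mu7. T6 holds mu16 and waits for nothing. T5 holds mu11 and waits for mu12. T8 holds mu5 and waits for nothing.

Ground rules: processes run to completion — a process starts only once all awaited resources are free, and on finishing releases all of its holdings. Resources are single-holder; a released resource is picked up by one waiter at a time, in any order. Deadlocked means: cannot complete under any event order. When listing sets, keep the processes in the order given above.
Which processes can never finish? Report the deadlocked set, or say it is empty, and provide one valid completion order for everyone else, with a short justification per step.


Deadlocked: T9, T4, T7, T1 and T5.
Key observation: T9 -> T4 -> T9 is a circular wait — nothing in it can go first; T7 and T5 are caught in further circular waits and T1 waits into the deadlock from upstream.
A valid finishing order for the others: T6, T8, T3, T2.
Verifying each step:
  T6 waits on nothing -> runs at once and releases mu16
  T8 waits on nothing -> runs at once and releases mu5
  T3: everything it awaited (mu16) is free; runs, freeing mu6
  T2: everything it awaited (mu16) is free; runs, freeing mu2 and mu8


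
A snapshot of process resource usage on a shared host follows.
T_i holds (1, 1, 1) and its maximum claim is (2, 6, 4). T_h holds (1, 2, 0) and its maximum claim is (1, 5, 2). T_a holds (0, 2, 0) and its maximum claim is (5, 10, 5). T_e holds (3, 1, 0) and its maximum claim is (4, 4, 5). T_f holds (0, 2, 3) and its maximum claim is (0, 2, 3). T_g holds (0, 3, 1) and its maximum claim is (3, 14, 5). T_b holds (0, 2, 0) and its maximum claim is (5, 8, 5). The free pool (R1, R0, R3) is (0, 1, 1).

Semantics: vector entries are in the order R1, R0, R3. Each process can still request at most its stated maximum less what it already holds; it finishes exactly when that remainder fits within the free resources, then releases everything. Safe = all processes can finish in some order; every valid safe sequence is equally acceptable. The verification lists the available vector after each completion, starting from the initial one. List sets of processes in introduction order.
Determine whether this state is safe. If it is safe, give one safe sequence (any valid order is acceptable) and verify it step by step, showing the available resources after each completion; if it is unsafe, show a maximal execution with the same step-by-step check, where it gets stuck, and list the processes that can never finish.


The state is SAFE; one workable sequence: T_f, T_h, T_i, T_e, T_b, T_a, T_g.
Key observation: the first exact fit in this order is T_h — it needs (0, 3, 2) with (0, 3, 4) free, meeting a requested resource to the last unit.
Check, step by step:
  pool = (0, 1, 1)
  T_f needs (0, 0, 0) <= (0, 1, 1) -> finishes; pool += (0, 2, 3) = (0, 3, 4)
  T_h needs (0, 3, 2) <= (0, 3, 4) -> finishes; pool += (1, 2, 0) = (1, 5, 4)
  T_i needs (1, 5, 3) <= (1, 5, 4) -> finishes; pool += (1, 1, 1) = (2, 6, 5)
  T_e needs (1, 3, 5) <= (2, 6, 5) -> finishes; pool += (3, 1, 0) = (5, 7, 5)
  T_b needs (5, 6, 5) <= (5, 7, 5) -> finishes; pool += (0, 2, 0) = (5, 9, 5)
  T_a needs (5, 8, 5) <= (5, 9, 5) -> finishes; pool += (0, 2, 0) = (5, 11, 5)
  T_g needs (3, 11, 4) <= (5, 11, 5) -> finishes; pool += (0, 3, 1) = (5, 14, 6)


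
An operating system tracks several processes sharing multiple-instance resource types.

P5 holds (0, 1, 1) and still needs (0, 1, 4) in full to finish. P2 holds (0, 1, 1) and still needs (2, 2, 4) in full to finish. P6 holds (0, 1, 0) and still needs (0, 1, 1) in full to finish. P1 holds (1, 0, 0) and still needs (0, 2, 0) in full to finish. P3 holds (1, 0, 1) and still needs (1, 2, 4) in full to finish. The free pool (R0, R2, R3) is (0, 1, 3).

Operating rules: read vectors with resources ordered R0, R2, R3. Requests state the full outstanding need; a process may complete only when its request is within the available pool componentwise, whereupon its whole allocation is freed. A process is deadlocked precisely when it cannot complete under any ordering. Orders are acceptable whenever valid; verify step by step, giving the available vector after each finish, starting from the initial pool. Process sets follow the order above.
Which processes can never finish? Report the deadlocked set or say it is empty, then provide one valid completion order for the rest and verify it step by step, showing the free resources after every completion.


Deadlocked set: P5, P2 and P3.
Key observation: once P6, P1 finish, the pool peaks at (1, 2, 3) — and every remaining process still needs more R3 than that.
The rest can finish in the order P6, P1. Check, step by step:
  pool = (0, 1, 3)
  P6 needs (0, 1, 1) <= (0, 1, 3) -> finishes; pool += (0, 1, 0) = (0, 2, 3)
  P1 needs (0, 2, 0) <= (0, 2, 3) -> finishes; pool += (1, 0, 0) = (1, 2, 3)
None of the blocked processes ever fits:
  P5 still needs (0, 1, 4) but only (1, 2, 3) is free — short on R3
  P2 still needs (2, 2, 4) but only (1, 2, 3) is free — short on R0 and R3
  P3 still needs (1, 2, 4) but only (1, 2, 3) is free — short on R3


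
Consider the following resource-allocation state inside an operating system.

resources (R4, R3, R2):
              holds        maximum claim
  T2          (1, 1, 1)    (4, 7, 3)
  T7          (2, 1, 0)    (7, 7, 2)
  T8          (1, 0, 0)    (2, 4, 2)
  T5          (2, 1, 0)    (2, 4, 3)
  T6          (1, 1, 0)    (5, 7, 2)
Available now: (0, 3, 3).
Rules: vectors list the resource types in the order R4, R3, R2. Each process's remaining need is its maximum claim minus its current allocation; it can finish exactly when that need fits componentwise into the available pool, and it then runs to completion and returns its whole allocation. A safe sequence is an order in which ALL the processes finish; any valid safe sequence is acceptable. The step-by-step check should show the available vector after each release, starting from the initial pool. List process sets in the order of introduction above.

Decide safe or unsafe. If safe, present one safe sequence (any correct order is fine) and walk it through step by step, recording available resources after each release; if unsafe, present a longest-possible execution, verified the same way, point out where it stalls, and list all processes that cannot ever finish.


The state is UNSAFE.
Key observation: T5, T8 can finish, but then (3, 4, 3) is all there is, and the blocked group's R3 demands exceed it.
The run T5, T8 cannot be extended any further. Check, step by step:
  pool = (0, 3, 3)
  T5 needs (0, 3, 3) <= (0, 3, 3) -> finishes; pool += (2, 1, 0) = (2, 4, 3)
  T8 needs (1, 4, 2) <= (2, 4, 3) -> finishes; pool += (1, 0, 0) = (3, 4, 3)
  T2 cannot run: need (3, 6, 2) vs free (3, 4, 3) (insufficient R3)
  T7 cannot run: need (5, 6, 2) vs free (3, 4, 3) (insufficient R4 and R3)
  T6 cannot run: need (4, 6, 2) vs free (3, 4, 3) (insufficient R4 and R3)
Never able to finish: T2, T7 and T6.


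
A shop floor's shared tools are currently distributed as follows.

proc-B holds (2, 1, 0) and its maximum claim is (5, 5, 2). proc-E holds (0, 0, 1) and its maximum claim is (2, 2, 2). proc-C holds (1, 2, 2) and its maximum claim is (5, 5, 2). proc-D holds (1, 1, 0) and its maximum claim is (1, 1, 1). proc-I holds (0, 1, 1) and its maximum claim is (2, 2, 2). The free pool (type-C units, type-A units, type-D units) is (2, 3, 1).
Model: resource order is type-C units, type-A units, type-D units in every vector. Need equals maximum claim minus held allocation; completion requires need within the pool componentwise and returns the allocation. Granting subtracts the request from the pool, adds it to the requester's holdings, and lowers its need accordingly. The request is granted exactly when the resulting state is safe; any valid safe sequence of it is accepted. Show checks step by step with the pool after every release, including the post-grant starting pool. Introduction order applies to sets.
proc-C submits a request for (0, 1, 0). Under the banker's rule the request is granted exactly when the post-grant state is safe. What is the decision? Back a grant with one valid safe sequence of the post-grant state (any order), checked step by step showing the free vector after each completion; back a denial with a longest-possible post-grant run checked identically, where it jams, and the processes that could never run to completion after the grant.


GRANT. The post-grant state is safe; one safe sequence: proc-D, proc-I, proc-B, proc-E, proc-C.
Key observation: post-grant, (2, 2, 1) remains, and an order beginning with proc-D completes everyone.
Step-by-step check of the post-grant state:
  pool = (2, 2, 1)
  run proc-D (needs (0, 0, 1), free (2, 2, 1)); after release of (1, 1, 0) the pool is (3, 3, 1)
  run proc-I (needs (2, 1, 1), free (3, 3, 1)); after release of (0, 1, 1) the pool is (3, 4, 2)
  run proc-B (needs (3, 4, 2), free (3, 4, 2)); after release of (2, 1, 0) the pool is (5, 5, 2)
  run proc-E (needs (2, 2, 1), free (5, 5, 2)); after release of (0, 0, 1) the pool is (5, 5, 3)
  run proc-C (needs (4, 2, 0), free (5, 5, 3)); after release of (1, 3, 2) the pool is (6, 8, 5)


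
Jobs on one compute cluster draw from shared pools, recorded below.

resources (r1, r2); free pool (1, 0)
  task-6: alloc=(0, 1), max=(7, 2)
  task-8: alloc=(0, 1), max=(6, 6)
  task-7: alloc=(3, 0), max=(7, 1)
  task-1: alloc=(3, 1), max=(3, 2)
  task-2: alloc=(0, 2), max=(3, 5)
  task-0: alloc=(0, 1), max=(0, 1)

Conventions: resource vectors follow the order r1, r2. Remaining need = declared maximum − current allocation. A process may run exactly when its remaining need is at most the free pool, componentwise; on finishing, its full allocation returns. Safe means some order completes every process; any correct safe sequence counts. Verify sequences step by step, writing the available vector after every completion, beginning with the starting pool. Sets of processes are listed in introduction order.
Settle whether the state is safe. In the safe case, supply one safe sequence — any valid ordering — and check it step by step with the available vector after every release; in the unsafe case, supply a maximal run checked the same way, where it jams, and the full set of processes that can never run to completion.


The state is SAFE; one workable sequence: task-0, task-1, task-7, task-6, task-2, task-8.
Key observation: task-1 is the earliest step where a requested resource binds exactly: need (0, 1), pool (1, 1) at its turn.
Verifying each step:
  pool = (1, 0)
  task-0 needs (0, 0) <= (1, 0) -> finishes; pool += (0, 1) = (1, 1)
  task-1 needs (0, 1) <= (1, 1) -> finishes; pool += (3, 1) = (4, 2)
  task-7 needs (4, 1) <= (4, 2) -> finishes; pool += (3, 0) = (7, 2)
  task-6 needs (7, 1) <= (7, 2) -> finishes; pool += (0, 1) = (7, 3)
  task-2 needs (3, 3) <= (7, 3) -> finishes; pool += (0, 2) = (7, 5)
  task-8 needs (6, 5) <= (7, 5) -> finishes; pool += (0, 1) = (7, 6)


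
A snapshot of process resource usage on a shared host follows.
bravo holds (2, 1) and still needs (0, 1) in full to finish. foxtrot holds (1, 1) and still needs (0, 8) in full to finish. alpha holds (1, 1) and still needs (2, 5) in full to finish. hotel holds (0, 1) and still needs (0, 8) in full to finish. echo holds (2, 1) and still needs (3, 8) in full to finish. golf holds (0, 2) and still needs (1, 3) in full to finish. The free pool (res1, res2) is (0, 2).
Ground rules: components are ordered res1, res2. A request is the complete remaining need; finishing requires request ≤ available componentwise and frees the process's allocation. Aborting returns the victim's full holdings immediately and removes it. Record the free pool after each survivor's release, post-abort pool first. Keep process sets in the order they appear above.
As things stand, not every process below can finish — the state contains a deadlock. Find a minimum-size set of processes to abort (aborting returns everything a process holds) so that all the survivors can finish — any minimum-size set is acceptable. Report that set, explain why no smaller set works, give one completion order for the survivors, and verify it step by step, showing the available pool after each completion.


Minimum abort set: foxtrot and hotel.
Key observation: no ordering could ever have run echo before the abort of foxtrot and hotel; with (1, 2) back in the pool it fits at step 4.
No one abort is enough; case by case: bravo alone leaves foxtrot blocked (short on res2); foxtrot alone leaves hotel blocked (short on res2); alpha alone leaves foxtrot blocked (short on res2); hotel alone leaves foxtrot blocked (short on res2); echo alone leaves foxtrot blocked (short on res2); golf alone leaves foxtrot blocked (short on res2).
Survivors finish in the order: bravo, alpha, golf, echo. Verifying each step (pool after the aborts first):
  pool = (1, 4)
  bravo: need (0, 1) fits (1, 4); releases (2, 1), pool now (3, 5)
  alpha: need (2, 5) fits (3, 5); releases (1, 1), pool now (4, 6)
  golf: need (1, 3) fits (4, 6); releases (0, 2), pool now (4, 8)
  echo: need (3, 8) fits (4, 8); releases (2, 1), pool now (6, 9)
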